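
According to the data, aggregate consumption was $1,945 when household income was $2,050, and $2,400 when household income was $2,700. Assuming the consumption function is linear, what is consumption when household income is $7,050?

MPC = (2400 − 1945)/(2700 − 2050) = 455/650 = 0.7
a = 1945 − 0.7(2050) = 1945 − 1435 = 510
C = 510 + 0.7(7050) = 510 + 4935 = 5445

C = 5445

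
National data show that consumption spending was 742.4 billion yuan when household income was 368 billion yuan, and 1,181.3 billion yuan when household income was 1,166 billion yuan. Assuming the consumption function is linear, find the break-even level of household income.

MPC = (1181.3 − 742.4)/(1166 − 368) = 438.9/798 = 0.55
a = 742.4 − 0.55(368) = 742.4 − 202.4 = 540
Break-even: Y = a/(1−MPC) = 540/0.45 = 1200

Y = 1200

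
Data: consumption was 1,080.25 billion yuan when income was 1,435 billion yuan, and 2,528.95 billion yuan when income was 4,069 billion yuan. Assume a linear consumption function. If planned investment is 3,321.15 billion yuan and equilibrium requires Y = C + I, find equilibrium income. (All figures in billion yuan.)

Y = 8027

MPC = (2528.95 − 1080.25)/(4069 − 1435) = 1448.7/2634 = 0.55
a = 1080.25 − 0.55(1435) = 291
Equilibrium: Y = 291 + 0.55Y + 3321.15
0.45Y = 3612.15, so Y = 3612.15/0.45 = 8027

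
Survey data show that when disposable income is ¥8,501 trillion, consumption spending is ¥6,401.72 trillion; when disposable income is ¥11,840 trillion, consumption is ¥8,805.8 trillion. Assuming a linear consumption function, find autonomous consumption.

a = 281

MPC = ΔC/ΔY = (8805.8 − 6401.72)/(11840 − 8501) = 2404.08/3339 = 0.72
a = C − MPC·Y = 6401.72 − 0.72(8501) = 6401.72 − 6120.72 = 281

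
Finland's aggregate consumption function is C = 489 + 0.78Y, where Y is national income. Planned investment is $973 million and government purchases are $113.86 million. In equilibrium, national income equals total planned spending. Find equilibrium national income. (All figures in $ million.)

Y = C + I + G = 489 + 0.78Y + 973 + 113.86
Y − 0.78Y = 1575.86
0.22Y = 1575.86, so Y = 1575.86/0.22 = 7163

Y = 7163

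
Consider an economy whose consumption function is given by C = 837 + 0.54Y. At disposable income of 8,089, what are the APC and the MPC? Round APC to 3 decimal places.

APC = 0.643; MPC = 0.54

MPC = 0.54 (the slope of the consumption function)
C = 837 + 0.54(8089) = 5205.06, so APC = 5205.06/8089 = 0.643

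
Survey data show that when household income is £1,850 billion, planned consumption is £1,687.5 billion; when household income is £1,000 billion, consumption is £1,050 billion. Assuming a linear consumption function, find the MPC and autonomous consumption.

MPC = 0.75; a = 300

MPC = ΔC/ΔY = (1687.5 − 1050)/(1850 − 1000) = 637.5/850 = 0.75
a = C − MPC·Y = 1050 − 0.75(1000) = 1050 − 750 = 300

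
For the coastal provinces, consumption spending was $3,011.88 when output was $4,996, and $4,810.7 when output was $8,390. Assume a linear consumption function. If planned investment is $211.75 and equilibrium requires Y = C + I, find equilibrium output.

MPC = (4810.7 − 3011.88)/(8390 − 4996) = 1798.82/3394 = 0.53
a = 3011.88 − 0.53(4996) = 364
Equilibrium: Y = 364 + 0.53Y + 211.75
0.47Y = 575.75, so Y = 575.75/0.47 = 1225

Y = 1225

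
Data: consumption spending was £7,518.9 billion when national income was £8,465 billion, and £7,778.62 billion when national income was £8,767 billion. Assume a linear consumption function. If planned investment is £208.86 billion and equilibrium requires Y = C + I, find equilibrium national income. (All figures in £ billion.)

Y = 3199

MPC = (7778.62 − 7518.9)/(8767 − 8465) = 259.72/302 = 0.86
a = 7518.9 − 0.86(8465) = 239
Equilibrium: Y = 239 + 0.86Y + 208.86
0.14Y = 447.86, so Y = 447.86/0.14 = 3199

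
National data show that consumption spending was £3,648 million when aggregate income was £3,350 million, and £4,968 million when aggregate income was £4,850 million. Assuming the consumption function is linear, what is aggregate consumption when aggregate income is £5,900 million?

C = 5892

MPC = (4968 − 3648)/(4850 − 3350) = 1320/1500 = 0.88
a = 3648 − 0.88(3350) = 3648 − 2948 = 700
C = 700 + 0.88(5900) = 700 + 5192 = 5892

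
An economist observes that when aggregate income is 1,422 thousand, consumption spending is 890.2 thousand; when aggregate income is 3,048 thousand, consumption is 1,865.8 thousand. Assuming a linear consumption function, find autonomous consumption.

a = 37

MPC = ΔC/ΔY = (1865.8 − 890.2)/(3048 − 1422) = 975.6/1626 = 0.6
a = C − MPC·Y = 890.2 − 0.6(1422) = 890.2 − 853.2 = 37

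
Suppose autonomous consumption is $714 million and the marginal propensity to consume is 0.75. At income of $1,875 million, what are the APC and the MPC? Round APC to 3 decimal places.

APC = 1.131; MPC = 0.75

MPC = 0.75 (the slope of the consumption function)
C = 714 + 0.75(1875) = 2120.25, so APC = 2120.25/1875 = 1.131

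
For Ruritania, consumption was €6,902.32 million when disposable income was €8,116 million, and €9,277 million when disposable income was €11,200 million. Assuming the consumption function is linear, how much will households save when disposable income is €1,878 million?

MPC = (9277 − 6902.32)/(11200 − 8116) = 2374.68/3084 = 0.77
a = 6902.32 − 0.77(8116) = 6902.32 − 6249.32 = 653
C = 653 + 0.77(1878) = 2099.06
S = 1878 − 2099.06 = -221.06

S = -221.06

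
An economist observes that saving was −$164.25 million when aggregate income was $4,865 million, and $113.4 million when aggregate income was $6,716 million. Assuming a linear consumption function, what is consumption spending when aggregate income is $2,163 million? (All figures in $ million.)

MPS = ΔS/ΔY = (113.4 − (-164.25))/(6716 − 4865) = 277.65/1851 = 0.15
MPC = 1 − MPS = 0.85
Autonomous saving = -164.25 − 0.15(4865) = -894, so a = 894
C = 894 + 0.85(2163) = 894 + 1838.55 = 2732.55

C = 2732.55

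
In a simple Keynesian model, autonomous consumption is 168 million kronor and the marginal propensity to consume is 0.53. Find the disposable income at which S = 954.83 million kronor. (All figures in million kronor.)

Y = 2389

S = Y − C = -168 + 0.47Y
-168 + 0.47Y = 954.83, so 0.47Y = 1122.83 and Y = 2389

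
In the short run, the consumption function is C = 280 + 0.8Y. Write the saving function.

S = -280 + 0.2Y

S = Y − C = Y − (280 + 0.8Y) = -280 + (1 − 0.8)Y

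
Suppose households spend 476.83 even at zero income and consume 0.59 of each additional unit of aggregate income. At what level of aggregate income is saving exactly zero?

At break-even, C = Y: 476.83 + 0.59Y = Y
0.41Y = 476.83, so Y = 476.83/0.41 = 1163

Y = 1163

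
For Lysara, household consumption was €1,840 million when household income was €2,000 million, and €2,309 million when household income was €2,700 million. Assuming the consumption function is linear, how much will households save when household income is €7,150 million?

S = 1859.5

MPC = (2309 − 1840)/(2700 − 2000) = 469/700 = 0.67
a = 1840 − 0.67(2000) = 1840 − 1340 = 500
C = 500 + 0.67(7150) = 5290.5
S = 7150 − 5290.5 = 1859.5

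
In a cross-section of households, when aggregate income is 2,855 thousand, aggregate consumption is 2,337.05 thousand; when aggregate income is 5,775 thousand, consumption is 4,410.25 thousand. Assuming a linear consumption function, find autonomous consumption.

MPC = ΔC/ΔY = (4410.25 − 2337.05)/(5775 − 2855) = 2073.2/2920 = 0.71
a = C − MPC·Y = 2337.05 − 0.71(2855) = 2337.05 − 2027.05 = 310

a = 310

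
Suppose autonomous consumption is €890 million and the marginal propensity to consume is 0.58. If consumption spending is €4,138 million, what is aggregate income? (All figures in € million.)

Y = 5600

890 + 0.58Y = 4138
0.58Y = 3248, so Y = 3248/0.58 = 5600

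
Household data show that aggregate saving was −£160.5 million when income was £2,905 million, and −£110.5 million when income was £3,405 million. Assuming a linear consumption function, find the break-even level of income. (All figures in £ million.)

Y = 4510

MPS = ΔS/ΔY = (-110.5 − (-160.5))/(3405 − 2905) = 50/500 = 0.1
MPC = 1 − MPS = 0.9
From S(2905) = -160.5: −a + 0.1(2905) = -160.5, so a = 290.5 − (-160.5) = 451
Break-even (S = 0): Y = a/MPS = 451/0.1 = 4510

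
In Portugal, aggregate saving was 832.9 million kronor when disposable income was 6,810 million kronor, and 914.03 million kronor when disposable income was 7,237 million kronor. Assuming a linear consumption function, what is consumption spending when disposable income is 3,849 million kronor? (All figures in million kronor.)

C = 3578.69

MPS = ΔS/ΔY = (914.03 − 832.9)/(7237 − 6810) = 81.13/427 = 0.19
MPC = 1 − MPS = 0.81
Autonomous saving = 832.9 − 0.19(6810) = -461, so a = 461
C = 461 + 0.81(3849) = 461 + 3117.69 = 3578.69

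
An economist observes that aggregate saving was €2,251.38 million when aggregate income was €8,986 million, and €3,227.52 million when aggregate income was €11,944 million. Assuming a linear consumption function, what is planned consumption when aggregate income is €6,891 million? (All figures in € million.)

C = 5330.97

MPS = ΔS/ΔY = (3227.52 − 2251.38)/(11944 − 8986) = 976.14/2958 = 0.33
MPC = 1 − MPS = 0.67
Autonomous saving = 2251.38 − 0.33(8986) = -714, so a = 714
C = 714 + 0.67(6891) = 714 + 4616.97 = 5330.97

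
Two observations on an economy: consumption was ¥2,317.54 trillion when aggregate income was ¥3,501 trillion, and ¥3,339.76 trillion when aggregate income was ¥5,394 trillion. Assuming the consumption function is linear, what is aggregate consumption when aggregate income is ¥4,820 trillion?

C = 3029.8

MPC = (3339.76 − 2317.54)/(5394 − 3501) = 1022.22/1893 = 0.54
a = 2317.54 − 0.54(3501) = 2317.54 − 1890.54 = 427
C = 427 + 0.54(4820) = 427 + 2602.8 = 3029.8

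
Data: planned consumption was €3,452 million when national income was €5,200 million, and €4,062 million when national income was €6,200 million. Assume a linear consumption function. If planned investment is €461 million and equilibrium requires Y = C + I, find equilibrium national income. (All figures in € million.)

Y = 1900

MPC = (4062 − 3452)/(6200 − 5200) = 610/1000 = 0.61
a = 3452 − 0.61(5200) = 280
Equilibrium: Y = 280 + 0.61Y + 461
0.39Y = 741, so Y = 741/0.39 = 1900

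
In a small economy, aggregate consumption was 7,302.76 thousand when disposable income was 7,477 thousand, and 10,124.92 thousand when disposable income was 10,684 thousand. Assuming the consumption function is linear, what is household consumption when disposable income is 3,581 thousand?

MPC = (10124.92 − 7302.76)/(10684 − 7477) = 2822.16/3207 = 0.88
a = 7302.76 − 0.88(7477) = 7302.76 − 6579.76 = 723
C = 723 + 0.88(3581) = 723 + 3151.28 = 3874.28

C = 3874.28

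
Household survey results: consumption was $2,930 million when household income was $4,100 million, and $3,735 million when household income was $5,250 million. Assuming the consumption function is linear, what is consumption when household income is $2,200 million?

C = 1600

MPC = (3735 − 2930)/(5250 − 4100) = 805/1150 = 0.7
a = 2930 − 0.7(4100) = 2930 − 2870 = 60
C = 60 + 0.7(2200) = 60 + 1540 = 1600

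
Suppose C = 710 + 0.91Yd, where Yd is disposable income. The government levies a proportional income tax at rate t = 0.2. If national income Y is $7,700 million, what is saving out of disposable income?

Yd = (1 − 0.2)(7700) = 0.8(7700) = 6160
C = 710 + 0.91(6160) = 710 + 5605.6 = 6315.6
S = Yd − C = 6160 − 6315.6 = -155.6

S = -155.6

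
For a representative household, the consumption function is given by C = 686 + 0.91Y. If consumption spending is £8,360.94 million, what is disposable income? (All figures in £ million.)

686 + 0.91Y = 8360.94
0.91Y = 7674.94, so Y = 7674.94/0.91 = 8434

Y = 8434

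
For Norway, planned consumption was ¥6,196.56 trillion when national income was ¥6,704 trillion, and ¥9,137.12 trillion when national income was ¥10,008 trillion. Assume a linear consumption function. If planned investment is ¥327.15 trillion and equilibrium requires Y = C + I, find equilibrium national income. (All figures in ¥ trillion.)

Y = 5065

MPC = (9137.12 − 6196.56)/(10008 − 6704) = 2940.56/3304 = 0.89
a = 6196.56 − 0.89(6704) = 230
Equilibrium: Y = 230 + 0.89Y + 327.15
0.11Y = 557.15, so Y = 557.15/0.11 = 5065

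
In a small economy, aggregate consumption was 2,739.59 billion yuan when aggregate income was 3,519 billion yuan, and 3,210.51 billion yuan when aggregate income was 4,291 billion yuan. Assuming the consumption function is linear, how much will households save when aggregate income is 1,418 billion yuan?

MPC = (3210.51 − 2739.59)/(4291 − 3519) = 470.92/772 = 0.61
a = 2739.59 − 0.61(3519) = 2739.59 − 2146.59 = 593
C = 593 + 0.61(1418) = 1457.98
S = 1418 − 1457.98 = -39.98

S = -39.98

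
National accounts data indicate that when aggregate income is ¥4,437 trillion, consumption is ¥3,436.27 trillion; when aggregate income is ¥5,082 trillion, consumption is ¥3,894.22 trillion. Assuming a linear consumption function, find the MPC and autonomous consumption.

MPC = ΔC/ΔY = (3894.22 − 3436.27)/(5082 − 4437) = 457.95/645 = 0.71
a = C − MPC·Y = 3436.27 − 0.71(4437) = 3436.27 − 3150.27 = 286

MPC = 0.71; a = 286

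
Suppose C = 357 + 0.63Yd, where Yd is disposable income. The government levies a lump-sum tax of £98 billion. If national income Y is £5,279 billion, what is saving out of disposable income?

S = 1559.97

Yd = Y − T = 5279 − 98 = 5181
C = 357 + 0.63(5181) = 357 + 3264.03 = 3621.03
S = Yd − C = 5181 − 3621.03 = 1559.97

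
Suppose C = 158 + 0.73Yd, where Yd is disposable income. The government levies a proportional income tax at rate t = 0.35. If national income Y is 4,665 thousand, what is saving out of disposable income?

S = 660.7075

Yd = (1 − 0.35)(4665) = 0.65(4665) = 3032.25
C = 158 + 0.73(3032.25) = 158 + 2213.5425 = 2371.5425
S = Yd − C = 3032.25 − 2371.5425 = 660.7075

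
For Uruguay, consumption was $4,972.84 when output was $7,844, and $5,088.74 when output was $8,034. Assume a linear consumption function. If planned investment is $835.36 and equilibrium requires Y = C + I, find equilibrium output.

MPC = (5088.74 − 4972.84)/(8034 − 7844) = 115.9/190 = 0.61
a = 4972.84 − 0.61(7844) = 188
Equilibrium: Y = 188 + 0.61Y + 835.36
0.39Y = 1023.36, so Y = 1023.36/0.39 = 2624

Y = 2624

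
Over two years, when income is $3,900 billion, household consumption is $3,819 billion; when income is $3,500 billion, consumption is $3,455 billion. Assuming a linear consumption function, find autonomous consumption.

a = 270

MPC = ΔC/ΔY = (3819 − 3455)/(3900 − 3500) = 364/400 = 0.91
a = C − MPC·Y = 3455 − 0.91(3500) = 3455 − 3185 = 270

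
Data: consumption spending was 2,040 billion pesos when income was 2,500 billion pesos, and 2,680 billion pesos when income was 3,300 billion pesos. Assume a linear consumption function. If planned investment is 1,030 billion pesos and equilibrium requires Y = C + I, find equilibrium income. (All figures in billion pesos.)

MPC = (2680 − 2040)/(3300 − 2500) = 640/800 = 0.8
a = 2040 − 0.8(2500) = 40
Equilibrium: Y = 40 + 0.8Y + 1030
0.2Y = 1070, so Y = 1070/0.2 = 5350

Y = 5350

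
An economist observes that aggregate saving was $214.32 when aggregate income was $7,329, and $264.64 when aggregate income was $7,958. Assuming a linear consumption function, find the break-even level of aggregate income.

MPS = ΔS/ΔY = (264.64 − 214.32)/(7958 − 7329) = 50.32/629 = 0.08
MPC = 1 − MPS = 0.92
From S(7329) = 214.32: −a + 0.08(7329) = 214.32, so a = 586.32 − 214.32 = 372
Break-even (S = 0): Y = a/MPS = 372/0.08 = 4650

Y = 4650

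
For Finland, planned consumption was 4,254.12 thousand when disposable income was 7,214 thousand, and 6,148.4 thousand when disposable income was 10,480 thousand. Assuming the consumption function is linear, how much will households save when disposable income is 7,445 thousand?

S = 3056.9

MPC = (6148.4 − 4254.12)/(10480 − 7214) = 1894.28/3266 = 0.58
a = 4254.12 − 0.58(7214) = 4254.12 − 4184.12 = 70
C = 70 + 0.58(7445) = 4388.1
S = 7445 − 4388.1 = 3056.9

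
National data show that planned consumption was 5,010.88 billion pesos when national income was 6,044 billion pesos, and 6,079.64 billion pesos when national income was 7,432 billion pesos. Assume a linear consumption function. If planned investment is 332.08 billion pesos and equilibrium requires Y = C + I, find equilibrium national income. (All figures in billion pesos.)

MPC = (6079.64 − 5010.88)/(7432 − 6044) = 1068.76/1388 = 0.77
a = 5010.88 − 0.77(6044) = 357
Equilibrium: Y = 357 + 0.77Y + 332.08
0.23Y = 689.08, so Y = 689.08/0.23 = 2996

Y = 2996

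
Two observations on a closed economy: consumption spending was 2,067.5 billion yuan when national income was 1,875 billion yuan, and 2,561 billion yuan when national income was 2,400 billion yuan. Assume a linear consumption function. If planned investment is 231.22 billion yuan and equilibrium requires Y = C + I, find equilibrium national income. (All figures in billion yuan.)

MPC = (2561 − 2067.5)/(2400 − 1875) = 493.5/525 = 0.94
a = 2067.5 − 0.94(1875) = 305
Equilibrium: Y = 305 + 0.94Y + 231.22
0.06Y = 536.22, so Y = 536.22/0.06 = 8937

Y = 8937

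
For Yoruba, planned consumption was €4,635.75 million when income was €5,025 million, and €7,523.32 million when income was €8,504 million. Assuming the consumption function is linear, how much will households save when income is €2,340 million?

MPC = (7523.32 − 4635.75)/(8504 − 5025) = 2887.57/3479 = 0.83
a = 4635.75 − 0.83(5025) = 4635.75 − 4170.75 = 465
C = 465 + 0.83(2340) = 2407.2
S = 2340 − 2407.2 = -67.2

S = -67.2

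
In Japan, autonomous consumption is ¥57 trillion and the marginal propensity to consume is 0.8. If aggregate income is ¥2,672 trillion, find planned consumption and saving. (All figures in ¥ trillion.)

C = 57 + 0.8(2672) = 57 + 2137.6 = 2194.6
S = Y − C = 2672 − 2194.6 = 477.4

C = 2194.6; S = 477.4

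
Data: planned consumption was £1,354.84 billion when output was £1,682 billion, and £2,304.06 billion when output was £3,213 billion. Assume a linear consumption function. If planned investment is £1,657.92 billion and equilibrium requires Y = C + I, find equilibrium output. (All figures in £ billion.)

Y = 5184

MPC = (2304.06 − 1354.84)/(3213 − 1682) = 949.22/1531 = 0.62
a = 1354.84 − 0.62(1682) = 312
Equilibrium: Y = 312 + 0.62Y + 1657.92
0.38Y = 1969.92, so Y = 1969.92/0.38 = 5184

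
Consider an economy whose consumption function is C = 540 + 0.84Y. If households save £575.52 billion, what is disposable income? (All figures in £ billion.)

S = Y − C = -540 + 0.16Y
-540 + 0.16Y = 575.52, so 0.16Y = 1115.52 and Y = 6972

Y = 6972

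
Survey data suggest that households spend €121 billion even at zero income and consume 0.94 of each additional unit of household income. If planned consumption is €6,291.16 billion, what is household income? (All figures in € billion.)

Y = 6564

121 + 0.94Y = 6291.16
0.94Y = 6170.16, so Y = 6170.16/0.94 = 6564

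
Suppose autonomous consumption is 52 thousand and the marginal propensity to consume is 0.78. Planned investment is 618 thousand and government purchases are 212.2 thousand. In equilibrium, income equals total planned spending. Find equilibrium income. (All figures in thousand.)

Y = 4010

Y = C + I + G = 52 + 0.78Y + 618 + 212.2
Y − 0.78Y = 882.2
0.22Y = 882.2, so Y = 882.2/0.22 = 4010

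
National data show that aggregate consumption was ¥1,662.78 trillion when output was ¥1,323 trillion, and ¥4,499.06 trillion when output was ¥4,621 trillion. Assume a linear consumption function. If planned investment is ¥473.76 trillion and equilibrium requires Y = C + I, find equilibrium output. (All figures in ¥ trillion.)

Y = 7134

MPC = (4499.06 − 1662.78)/(4621 − 1323) = 2836.28/3298 = 0.86
a = 1662.78 − 0.86(1323) = 525
Equilibrium: Y = 525 + 0.86Y + 473.76
0.14Y = 998.76, so Y = 998.76/0.14 = 7134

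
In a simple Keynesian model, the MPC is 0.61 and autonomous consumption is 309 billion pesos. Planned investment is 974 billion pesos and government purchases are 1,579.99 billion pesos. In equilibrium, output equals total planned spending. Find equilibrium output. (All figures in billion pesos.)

Y = C + I + G = 309 + 0.61Y + 974 + 1579.99
Y − 0.61Y = 2862.99
0.39Y = 2862.99, so Y = 2862.99/0.39 = 7341

Y = 7341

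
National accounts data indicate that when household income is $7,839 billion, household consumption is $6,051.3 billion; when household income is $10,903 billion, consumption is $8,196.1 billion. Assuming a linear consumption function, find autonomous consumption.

a = 564

MPC = ΔC/ΔY = (8196.1 − 6051.3)/(10903 − 7839) = 2144.8/3064 = 0.7
a = C − MPC·Y = 6051.3 − 0.7(7839) = 6051.3 − 5487.3 = 564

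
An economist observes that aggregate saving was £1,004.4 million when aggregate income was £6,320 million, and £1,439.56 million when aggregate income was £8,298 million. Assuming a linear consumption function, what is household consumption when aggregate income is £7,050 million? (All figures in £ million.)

MPS = ΔS/ΔY = (1439.56 − 1004.4)/(8298 − 6320) = 435.16/1978 = 0.22
MPC = 1 − MPS = 0.78
Autonomous saving = 1004.4 − 0.22(6320) = -386, so a = 386
C = 386 + 0.78(7050) = 386 + 5499 = 5885

C = 5885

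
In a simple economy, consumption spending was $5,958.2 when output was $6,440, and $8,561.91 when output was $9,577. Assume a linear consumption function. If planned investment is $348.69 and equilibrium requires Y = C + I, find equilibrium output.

MPC = (8561.91 − 5958.2)/(9577 − 6440) = 2603.71/3137 = 0.83
a = 5958.2 − 0.83(6440) = 613
Equilibrium: Y = 613 + 0.83Y + 348.69
0.17Y = 961.69, so Y = 961.69/0.17 = 5657

Y = 5657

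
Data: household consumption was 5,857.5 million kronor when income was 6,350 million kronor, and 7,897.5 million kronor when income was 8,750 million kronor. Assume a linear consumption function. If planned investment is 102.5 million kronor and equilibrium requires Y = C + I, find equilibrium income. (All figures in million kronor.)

MPC = (7897.5 − 5857.5)/(8750 − 6350) = 2040/2400 = 0.85
a = 5857.5 − 0.85(6350) = 460
Equilibrium: Y = 460 + 0.85Y + 102.5
0.15Y = 562.5, so Y = 562.5/0.15 = 3750

Y = 3750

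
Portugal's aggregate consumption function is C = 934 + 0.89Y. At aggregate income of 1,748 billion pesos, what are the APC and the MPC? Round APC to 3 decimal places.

APC = 1.424; MPC = 0.89

MPC = 0.89 (the slope of the consumption function)
C = 934 + 0.89(1748) = 2489.72, so APC = 2489.72/1748 = 1.424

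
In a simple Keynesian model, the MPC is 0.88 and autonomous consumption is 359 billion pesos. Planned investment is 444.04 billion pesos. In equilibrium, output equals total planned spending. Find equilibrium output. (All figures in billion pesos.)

Y = 6692

Y = C + I = 359 + 0.88Y + 444.04
Y − 0.88Y = 803.04
0.12Y = 803.04, so Y = 803.04/0.12 = 6692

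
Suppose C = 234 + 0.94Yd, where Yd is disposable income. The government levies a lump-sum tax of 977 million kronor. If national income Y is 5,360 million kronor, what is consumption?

C = 4354.02

Yd = Y − T = 5360 − 977 = 4383
C = 234 + 0.94(4383) = 234 + 4120.02 = 4354.02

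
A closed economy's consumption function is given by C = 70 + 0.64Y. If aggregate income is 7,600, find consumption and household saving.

C = 70 + 0.64(7600) = 70 + 4864 = 4934
S = Y − C = 7600 − 4934 = 2666

C = 4934; S = 2666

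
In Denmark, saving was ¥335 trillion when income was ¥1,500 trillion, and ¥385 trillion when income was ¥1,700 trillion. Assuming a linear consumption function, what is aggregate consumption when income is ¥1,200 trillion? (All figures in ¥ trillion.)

C = 940

MPS = ΔS/ΔY = (385 − 335)/(1700 − 1500) = 50/200 = 0.25
MPC = 1 − MPS = 0.75
Autonomous saving = 335 − 0.25(1500) = -40, so a = 40
C = 40 + 0.75(1200) = 40 + 900 = 940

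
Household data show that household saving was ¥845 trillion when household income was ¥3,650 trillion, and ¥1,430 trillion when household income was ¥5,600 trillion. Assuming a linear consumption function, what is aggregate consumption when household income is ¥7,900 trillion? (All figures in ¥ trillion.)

C = 5780

MPS = ΔS/ΔY = (1430 − 845)/(5600 − 3650) = 585/1950 = 0.3
MPC = 1 − MPS = 0.7
Autonomous saving = 845 − 0.3(3650) = -250, so a = 250
C = 250 + 0.7(7900) = 250 + 5530 = 5780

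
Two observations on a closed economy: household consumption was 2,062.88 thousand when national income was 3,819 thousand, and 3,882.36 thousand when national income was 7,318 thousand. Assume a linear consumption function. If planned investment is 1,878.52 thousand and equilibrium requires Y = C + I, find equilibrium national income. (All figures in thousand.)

MPC = (3882.36 − 2062.88)/(7318 − 3819) = 1819.48/3499 = 0.52
a = 2062.88 − 0.52(3819) = 77
Equilibrium: Y = 77 + 0.52Y + 1878.52
0.48Y = 1955.52, so Y = 1955.52/0.48 = 4074

Y = 4074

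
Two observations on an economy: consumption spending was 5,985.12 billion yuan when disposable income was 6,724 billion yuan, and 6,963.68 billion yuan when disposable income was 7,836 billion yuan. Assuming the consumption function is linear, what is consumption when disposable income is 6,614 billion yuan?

C = 5888.32

MPC = (6963.68 − 5985.12)/(7836 − 6724) = 978.56/1112 = 0.88
a = 5985.12 − 0.88(6724) = 5985.12 − 5917.12 = 68
C = 68 + 0.88(6614) = 68 + 5820.32 = 5888.32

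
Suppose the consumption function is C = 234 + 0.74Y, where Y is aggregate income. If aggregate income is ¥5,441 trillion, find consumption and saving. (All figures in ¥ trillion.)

C = 4260.34; S = 1180.66

C = 234 + 0.74(5441) = 234 + 4026.34 = 4260.34
S = Y − C = 5441 − 4260.34 = 1180.66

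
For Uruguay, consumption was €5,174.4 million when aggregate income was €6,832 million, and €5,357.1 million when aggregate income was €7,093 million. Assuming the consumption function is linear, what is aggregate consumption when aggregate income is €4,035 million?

C = 3216.5

MPC = (5357.1 − 5174.4)/(7093 − 6832) = 182.7/261 = 0.7
a = 5174.4 − 0.7(6832) = 5174.4 − 4782.4 = 392
C = 392 + 0.7(4035) = 392 + 2824.5 = 3216.5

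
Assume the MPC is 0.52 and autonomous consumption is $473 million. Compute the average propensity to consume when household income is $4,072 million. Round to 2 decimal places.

C = 473 + 0.52(4072) = 2590.44
APC = C/Y = 2590.44/4072 = 0.64

APC = 0.64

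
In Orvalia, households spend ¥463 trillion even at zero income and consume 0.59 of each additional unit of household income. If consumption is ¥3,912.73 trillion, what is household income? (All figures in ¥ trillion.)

463 + 0.59Y = 3912.73
0.59Y = 3449.73, so Y = 3449.73/0.59 = 5847

Y = 5847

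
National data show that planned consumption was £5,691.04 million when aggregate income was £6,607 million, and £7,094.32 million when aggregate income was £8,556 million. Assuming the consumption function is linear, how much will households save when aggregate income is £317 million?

S = -845.24

MPC = (7094.32 − 5691.04)/(8556 − 6607) = 1403.28/1949 = 0.72
a = 5691.04 − 0.72(6607) = 5691.04 − 4757.04 = 934
C = 934 + 0.72(317) = 1162.24
S = 317 − 1162.24 = -845.24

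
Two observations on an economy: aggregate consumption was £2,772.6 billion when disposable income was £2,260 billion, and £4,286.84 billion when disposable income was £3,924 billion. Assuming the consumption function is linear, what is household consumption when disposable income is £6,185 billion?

C = 6344.35

MPC = (4286.84 − 2772.6)/(3924 − 2260) = 1514.24/1664 = 0.91
a = 2772.6 − 0.91(2260) = 2772.6 − 2056.6 = 716
C = 716 + 0.91(6185) = 716 + 5628.35 = 6344.35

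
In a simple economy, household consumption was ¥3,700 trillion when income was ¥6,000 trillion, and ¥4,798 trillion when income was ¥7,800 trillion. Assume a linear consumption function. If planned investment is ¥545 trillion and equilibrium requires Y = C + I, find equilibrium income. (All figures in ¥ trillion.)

MPC = (4798 − 3700)/(7800 − 6000) = 1098/1800 = 0.61
a = 3700 − 0.61(6000) = 40
Equilibrium: Y = 40 + 0.61Y + 545
0.39Y = 585, so Y = 585/0.39 = 1500

Y = 1500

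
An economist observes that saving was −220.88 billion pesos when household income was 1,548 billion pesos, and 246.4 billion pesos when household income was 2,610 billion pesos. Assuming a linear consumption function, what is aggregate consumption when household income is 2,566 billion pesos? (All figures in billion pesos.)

C = 2338.96

MPS = ΔS/ΔY = (246.4 − (-220.88))/(2610 − 1548) = 467.28/1062 = 0.44
MPC = 1 − MPS = 0.56
Autonomous saving = -220.88 − 0.44(1548) = -902, so a = 902
C = 902 + 0.56(2566) = 902 + 1436.96 = 2338.96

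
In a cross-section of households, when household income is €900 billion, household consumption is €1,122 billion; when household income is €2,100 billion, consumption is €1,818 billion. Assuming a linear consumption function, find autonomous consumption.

MPC = ΔC/ΔY = (1818 − 1122)/(2100 − 900) = 696/1200 = 0.58
a = C − MPC·Y = 1122 − 0.58(900) = 1122 − 522 = 600

a = 600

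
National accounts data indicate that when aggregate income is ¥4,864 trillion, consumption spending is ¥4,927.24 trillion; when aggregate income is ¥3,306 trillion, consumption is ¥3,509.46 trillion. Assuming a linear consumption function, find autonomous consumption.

MPC = ΔC/ΔY = (4927.24 − 3509.46)/(4864 − 3306) = 1417.78/1558 = 0.91
a = C − MPC·Y = 3509.46 − 0.91(3306) = 3509.46 − 3008.46 = 501

a = 501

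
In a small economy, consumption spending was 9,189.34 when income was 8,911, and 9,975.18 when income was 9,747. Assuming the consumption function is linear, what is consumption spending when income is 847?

MPC = (9975.18 − 9189.34)/(9747 − 8911) = 785.84/836 = 0.94
a = 9189.34 − 0.94(8911) = 9189.34 − 8376.34 = 813
C = 813 + 0.94(847) = 813 + 796.18 = 1609.18

C = 1609.18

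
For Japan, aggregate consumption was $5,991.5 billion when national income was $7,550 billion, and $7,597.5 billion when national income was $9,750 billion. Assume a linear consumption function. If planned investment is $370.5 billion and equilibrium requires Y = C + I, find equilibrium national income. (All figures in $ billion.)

Y = 3150

MPC = (7597.5 − 5991.5)/(9750 − 7550) = 1606/2200 = 0.73
a = 5991.5 − 0.73(7550) = 480
Equilibrium: Y = 480 + 0.73Y + 370.5
0.27Y = 850.5, so Y = 850.5/0.27 = 3150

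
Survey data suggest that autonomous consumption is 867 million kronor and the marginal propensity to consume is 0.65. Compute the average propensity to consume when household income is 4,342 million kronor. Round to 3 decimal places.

APC = 0.850

C = 867 + 0.65(4342) = 3689.3
APC = C/Y = 3689.3/4342 = 0.850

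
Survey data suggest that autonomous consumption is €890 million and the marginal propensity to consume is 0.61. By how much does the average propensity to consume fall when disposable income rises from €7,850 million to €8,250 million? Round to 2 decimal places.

ΔAPC = 0.01

At Y = 7850: C = 890 + 0.61(7850) = 5678.5, APC = 5678.5/7850 = 0.723
At Y = 8250: C = 5922.5, APC = 5922.5/8250 = 0.718
Fall in APC = 0.723 − 0.718 = 0.005 ≈ 0.01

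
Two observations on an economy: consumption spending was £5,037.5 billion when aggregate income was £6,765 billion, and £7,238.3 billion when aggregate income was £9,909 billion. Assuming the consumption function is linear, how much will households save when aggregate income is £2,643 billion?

MPC = (7238.3 − 5037.5)/(9909 − 6765) = 2200.8/3144 = 0.7
a = 5037.5 − 0.7(6765) = 5037.5 − 4735.5 = 302
C = 302 + 0.7(2643) = 2152.1
S = 2643 − 2152.1 = 490.9

S = 490.9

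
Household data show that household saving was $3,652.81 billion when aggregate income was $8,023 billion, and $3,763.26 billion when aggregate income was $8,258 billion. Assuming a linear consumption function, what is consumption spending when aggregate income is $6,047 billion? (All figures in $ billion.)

C = 3322.91

MPS = ΔS/ΔY = (3763.26 − 3652.81)/(8258 − 8023) = 110.45/235 = 0.47
MPC = 1 − MPS = 0.53
Autonomous saving = 3652.81 − 0.47(8023) = -118, so a = 118
C = 118 + 0.53(6047) = 118 + 3204.91 = 3322.91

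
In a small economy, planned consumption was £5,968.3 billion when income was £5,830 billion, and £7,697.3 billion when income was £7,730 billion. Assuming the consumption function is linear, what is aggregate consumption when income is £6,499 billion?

C = 6577.09

MPC = (7697.3 − 5968.3)/(7730 − 5830) = 1729/1900 = 0.91
a = 5968.3 − 0.91(5830) = 5968.3 − 5305.3 = 663
C = 663 + 0.91(6499) = 663 + 5914.09 = 6577.09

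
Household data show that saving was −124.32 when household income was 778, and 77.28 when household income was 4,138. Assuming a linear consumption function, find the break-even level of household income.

MPS = ΔS/ΔY = (77.28 − (-124.32))/(4138 − 778) = 201.6/3360 = 0.06
MPC = 1 − MPS = 0.94
From S(778) = -124.32: −a + 0.06(778) = -124.32, so a = 46.68 − (-124.32) = 171
Break-even (S = 0): Y = a/MPS = 171/0.06 = 2850

Y = 2850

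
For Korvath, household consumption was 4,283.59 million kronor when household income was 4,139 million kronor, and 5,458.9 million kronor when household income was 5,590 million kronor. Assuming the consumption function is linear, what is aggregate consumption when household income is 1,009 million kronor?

MPC = (5458.9 − 4283.59)/(5590 − 4139) = 1175.31/1451 = 0.81
a = 4283.59 − 0.81(4139) = 4283.59 − 3352.59 = 931
C = 931 + 0.81(1009) = 931 + 817.29 = 1748.29

C = 1748.29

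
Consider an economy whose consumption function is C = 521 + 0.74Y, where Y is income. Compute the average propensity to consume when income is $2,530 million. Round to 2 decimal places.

APC = 0.95

C = 521 + 0.74(2530) = 2393.2
APC = C/Y = 2393.2/2530 = 0.95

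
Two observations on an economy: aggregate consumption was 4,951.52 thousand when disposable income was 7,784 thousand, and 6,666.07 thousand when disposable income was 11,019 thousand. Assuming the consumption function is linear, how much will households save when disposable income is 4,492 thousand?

MPC = (6666.07 − 4951.52)/(11019 − 7784) = 1714.55/3235 = 0.53
a = 4951.52 − 0.53(7784) = 4951.52 − 4125.52 = 826
C = 826 + 0.53(4492) = 3206.76
S = 4492 − 3206.76 = 1285.24

S = 1285.24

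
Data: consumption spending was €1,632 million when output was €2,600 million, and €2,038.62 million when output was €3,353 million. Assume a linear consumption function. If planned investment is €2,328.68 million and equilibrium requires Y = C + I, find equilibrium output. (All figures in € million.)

Y = 5558

MPC = (2038.62 − 1632)/(3353 − 2600) = 406.62/753 = 0.54
a = 1632 − 0.54(2600) = 228
Equilibrium: Y = 228 + 0.54Y + 2328.68
0.46Y = 2556.68, so Y = 2556.68/0.46 = 5558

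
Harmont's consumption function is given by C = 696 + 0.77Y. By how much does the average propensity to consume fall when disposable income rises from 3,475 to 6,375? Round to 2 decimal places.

ΔAPC = 0.09

At Y = 3475: C = 696 + 0.77(3475) = 3371.75, APC = 3371.75/3475 = 0.970
At Y = 6375: C = 5604.75, APC = 5604.75/6375 = 0.879
Fall in APC = 0.970 − 0.879 = 0.091 ≈ 0.09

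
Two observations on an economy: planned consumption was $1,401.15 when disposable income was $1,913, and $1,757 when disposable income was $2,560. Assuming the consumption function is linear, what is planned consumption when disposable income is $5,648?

MPC = (1757 − 1401.15)/(2560 − 1913) = 355.85/647 = 0.55
a = 1401.15 − 0.55(1913) = 1401.15 − 1052.15 = 349
C = 349 + 0.55(5648) = 349 + 3106.4 = 3455.4

C = 3455.4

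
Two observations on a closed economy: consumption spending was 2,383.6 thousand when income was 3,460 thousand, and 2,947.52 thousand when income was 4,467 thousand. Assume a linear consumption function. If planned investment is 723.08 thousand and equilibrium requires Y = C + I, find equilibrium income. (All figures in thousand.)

MPC = (2947.52 − 2383.6)/(4467 − 3460) = 563.92/1007 = 0.56
a = 2383.6 − 0.56(3460) = 446
Equilibrium: Y = 446 + 0.56Y + 723.08
0.44Y = 1169.08, so Y = 1169.08/0.44 = 2657

Y = 2657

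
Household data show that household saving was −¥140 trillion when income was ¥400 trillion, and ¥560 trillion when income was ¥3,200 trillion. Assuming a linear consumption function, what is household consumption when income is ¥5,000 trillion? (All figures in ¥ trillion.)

MPS = ΔS/ΔY = (560 − (-140))/(3200 − 400) = 700/2800 = 0.25
MPC = 1 − MPS = 0.75
Autonomous saving = -140 − 0.25(400) = -240, so a = 240
C = 240 + 0.75(5000) = 240 + 3750 = 3990

C = 3990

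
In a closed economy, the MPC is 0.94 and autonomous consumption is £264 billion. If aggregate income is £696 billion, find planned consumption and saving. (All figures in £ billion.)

C = 264 + 0.94(696) = 264 + 654.24 = 918.24
S = Y − C = 696 − 918.24 = -222.24

C = 918.24; S = -222.24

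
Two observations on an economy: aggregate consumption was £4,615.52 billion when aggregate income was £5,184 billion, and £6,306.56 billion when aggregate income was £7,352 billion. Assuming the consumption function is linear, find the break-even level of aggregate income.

Y = 2600

MPC = (6306.56 − 4615.52)/(7352 − 5184) = 1691.04/2168 = 0.78
a = 4615.52 − 0.78(5184) = 4615.52 − 4043.52 = 572
Break-even: Y = a/(1−MPC) = 572/0.22 = 2600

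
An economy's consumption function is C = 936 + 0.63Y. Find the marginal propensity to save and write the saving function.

MPS = 0.37; S = -936 + 0.37Y

MPS = 1 − MPC = 1 − 0.63 = 0.37
S = Y − C = -936 + 0.37Y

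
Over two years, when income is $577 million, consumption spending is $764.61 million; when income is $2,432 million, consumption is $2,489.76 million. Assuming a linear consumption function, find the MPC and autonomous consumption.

MPC = 0.93; a = 228

MPC = ΔC/ΔY = (2489.76 − 764.61)/(2432 − 577) = 1725.15/1855 = 0.93
a = C − MPC·Y = 764.61 − 0.93(577) = 764.61 − 536.61 = 228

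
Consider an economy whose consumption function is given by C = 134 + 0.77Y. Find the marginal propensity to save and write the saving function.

MPS = 1 − MPC = 1 − 0.77 = 0.23
S = Y − C = -134 + 0.23Y

MPS = 0.23; S = -134 + 0.23Y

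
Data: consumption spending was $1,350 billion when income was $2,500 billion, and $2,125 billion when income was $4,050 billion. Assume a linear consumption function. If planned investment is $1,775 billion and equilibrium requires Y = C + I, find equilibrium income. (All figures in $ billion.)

MPC = (2125 − 1350)/(4050 − 2500) = 775/1550 = 0.5
a = 1350 − 0.5(2500) = 100
Equilibrium: Y = 100 + 0.5Y + 1775
0.5Y = 1875, so Y = 1875/0.5 = 3750

Y = 3750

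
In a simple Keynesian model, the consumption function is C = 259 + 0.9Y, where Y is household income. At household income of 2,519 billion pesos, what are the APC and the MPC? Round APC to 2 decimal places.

APC = 1.00; MPC = 0.9

MPC = 0.9 (the slope of the consumption function)
C = 259 + 0.9(2519) = 2526.1, so APC = 2526.1/2519 = 1.00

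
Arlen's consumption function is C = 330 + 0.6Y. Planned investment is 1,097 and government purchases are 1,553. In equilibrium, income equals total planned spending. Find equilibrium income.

Y = 7450

Y = C + I + G = 330 + 0.6Y + 1097 + 1553
Y − 0.6Y = 2980
0.4Y = 2980, so Y = 2980/0.4 = 7450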